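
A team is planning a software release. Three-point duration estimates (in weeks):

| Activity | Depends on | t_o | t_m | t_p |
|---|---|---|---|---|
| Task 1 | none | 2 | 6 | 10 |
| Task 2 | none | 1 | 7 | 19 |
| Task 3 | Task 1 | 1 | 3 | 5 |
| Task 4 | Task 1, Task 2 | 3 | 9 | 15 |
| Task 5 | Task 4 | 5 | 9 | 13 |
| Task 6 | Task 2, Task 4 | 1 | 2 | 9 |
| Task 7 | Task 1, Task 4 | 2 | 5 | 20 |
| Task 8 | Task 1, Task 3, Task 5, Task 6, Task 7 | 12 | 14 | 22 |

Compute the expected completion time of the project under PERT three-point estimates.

te_Task 1 = (2 + 4·6 + 10)/6 = 36/6 = 6
te_Task 2 = (1 + 4·7 + 19)/6 = 48/6 = 8
te_Task 3 = (1 + 4·3 + 5)/6 = 18/6 = 3
te_Task 4 = (3 + 4·9 + 15)/6 = 54/6 = 9
te_Task 5 = (5 + 4·9 + 13)/6 = 54/6 = 9
te_Task 6 = (1 + 4·2 + 9)/6 = 18/6 = 3
te_Task 7 = (2 + 4·5 + 20)/6 = 42/6 = 7
te_Task 8 = (12 + 4·14 + 22)/6 = 90/6 = 15

Forward pass:
ES_Task 1 = 0; EF_Task 1 = 6
ES_Task 2 = 0; EF_Task 2 = 8
ES_Task 3 = 6; EF_Task 3 = 6+3 = 9
ES_Task 4 = max(EF_Task 1=6, EF_Task 2=8) = 8; EF_Task 4 = 8+9 = 17
ES_Task 5 = 17; EF_Task 5 = 17+9 = 26
ES_Task 6 = max(EF_Task 2=8, EF_Task 4=17) = 17; EF_Task 6 = 17+3 = 20
ES_Task 7 = max(EF_Task 1=6, EF_Task 4=17) = 17; EF_Task 7 = 17+7 = 24
ES_Task 8 = max(EF_Task 1=6, EF_Task 3=9, EF_Task 5=26, EF_Task 6=20, EF_Task 7=24) = 26; EF_Task 8 = 26+15 = 41
Expected project duration μ = 41 weeks. Critical path: Task 2 → Task 4 → Task 5 → Task 8.

41 weeks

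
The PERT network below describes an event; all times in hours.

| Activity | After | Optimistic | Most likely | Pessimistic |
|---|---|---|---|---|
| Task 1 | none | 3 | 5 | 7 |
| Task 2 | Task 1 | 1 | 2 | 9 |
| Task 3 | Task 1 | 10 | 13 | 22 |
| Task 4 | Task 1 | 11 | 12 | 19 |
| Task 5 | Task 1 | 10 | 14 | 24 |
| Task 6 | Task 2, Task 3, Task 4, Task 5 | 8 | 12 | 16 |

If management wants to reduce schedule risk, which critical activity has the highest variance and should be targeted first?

Task 5

te_Task 1 = (3 + 4·5 + 7)/6 = 30/6 = 5; σ²_Task 1 = ((7−3)/6)² = 0.444
te_Task 2 = (1 + 4·2 + 9)/6 = 18/6 = 3; σ²_Task 2 = ((9−1)/6)² = 1.778
te_Task 3 = (10 + 4·13 + 22)/6 = 84/6 = 14; σ²_Task 3 = ((22−10)/6)² = 4.000
te_Task 4 = (11 + 4·12 + 19)/6 = 78/6 = 13; σ²_Task 4 = ((19−11)/6)² = 1.778
te_Task 5 = (10 + 4·14 + 24)/6 = 90/6 = 15; σ²_Task 5 = ((24−10)/6)² = 5.444
te_Task 6 = (8 + 4·12 + 16)/6 = 72/6 = 12; σ²_Task 6 = ((16−8)/6)² = 1.778

Forward pass:
ES_Task 1 = 0; EF_Task 1 = 5
ES_Task 2 = 5; EF_Task 2 = 5+3 = 8
ES_Task 3 = 5; EF_Task 3 = 5+14 = 19
ES_Task 4 = 5; EF_Task 4 = 5+13 = 18
ES_Task 5 = 5; EF_Task 5 = 5+15 = 20
ES_Task 6 = max(EF_Task 2=8, EF_Task 3=19, EF_Task 4=18, EF_Task 5=20) = 20; EF_Task 6 = 20+12 = 32
Expected project duration μ = 32 hours. Critical path: Task 1 → Task 5 → Task 6.

Variances on critical path: σ²_Task 1=0.444, σ²_Task 5=5.444, σ²_Task 6=1.778.
Largest is σ²_Task 5 = 5.444.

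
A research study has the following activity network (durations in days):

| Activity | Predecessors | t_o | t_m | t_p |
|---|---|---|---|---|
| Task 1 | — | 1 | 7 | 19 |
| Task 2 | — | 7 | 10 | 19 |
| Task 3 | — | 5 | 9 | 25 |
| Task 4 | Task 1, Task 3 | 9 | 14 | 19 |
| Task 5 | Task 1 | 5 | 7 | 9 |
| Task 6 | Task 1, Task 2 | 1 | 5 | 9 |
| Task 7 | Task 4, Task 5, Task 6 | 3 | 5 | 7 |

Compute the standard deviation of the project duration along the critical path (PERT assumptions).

3.79 days

te_Task 1 = (1 + 4·7 + 19)/6 = 48/6 = 8; σ²_Task 1 = ((19−1)/6)² = 9.000
te_Task 2 = (7 + 4·10 + 19)/6 = 66/6 = 11; σ²_Task 2 = ((19−7)/6)² = 4.000
te_Task 3 = (5 + 4·9 + 25)/6 = 66/6 = 11; σ²_Task 3 = ((25−5)/6)² = 11.111
te_Task 4 = (9 + 4·14 + 19)/6 = 84/6 = 14; σ²_Task 4 = ((19−9)/6)² = 2.778
te_Task 5 = (5 + 4·7 + 9)/6 = 42/6 = 7; σ²_Task 5 = ((9−5)/6)² = 0.444
te_Task 6 = (1 + 4·5 + 9)/6 = 30/6 = 5; σ²_Task 6 = ((9−1)/6)² = 1.778
te_Task 7 = (3 + 4·5 + 7)/6 = 30/6 = 5; σ²_Task 7 = ((7−3)/6)² = 0.444

Forward pass:
ES_Task 1 = 0; EF_Task 1 = 8
ES_Task 2 = 0; EF_Task 2 = 11
ES_Task 3 = 0; EF_Task 3 = 11
ES_Task 4 = max(EF_Task 1=8, EF_Task 3=11) = 11; EF_Task 4 = 11+14 = 25
ES_Task 5 = 8; EF_Task 5 = 8+7 = 15
ES_Task 6 = max(EF_Task 1=8, EF_Task 2=11) = 11; EF_Task 6 = 11+5 = 16
ES_Task 7 = max(EF_Task 4=25, EF_Task 5=15, EF_Task 6=16) = 25; EF_Task 7 = 25+5 = 30
Expected project duration μ = 30 days. Critical path: Task 3 → Task 4 → Task 7.

Variance along critical path = 11.111 + 2.778 + 0.444 = 14.333
σ = √14.333 = 3.786 days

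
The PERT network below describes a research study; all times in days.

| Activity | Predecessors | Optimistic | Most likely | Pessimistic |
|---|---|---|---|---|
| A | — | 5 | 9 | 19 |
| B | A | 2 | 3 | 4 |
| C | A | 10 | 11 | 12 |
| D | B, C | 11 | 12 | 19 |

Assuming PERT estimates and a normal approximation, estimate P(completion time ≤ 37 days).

0.866

te_A = (5 + 4·9 + 19)/6 = 60/6 = 10; σ²_A = ((19−5)/6)² = 5.444
te_B = (2 + 4·3 + 4)/6 = 18/6 = 3; σ²_B = ((4−2)/6)² = 0.111
te_C = (10 + 4·11 + 12)/6 = 66/6 = 11; σ²_C = ((12−10)/6)² = 0.111
te_D = (11 + 4·12 + 19)/6 = 78/6 = 13; σ²_D = ((19−11)/6)² = 1.778

Forward pass:
ES_A = 0; EF_A = 10
ES_B = 10; EF_B = 10+3 = 13
ES_C = 10; EF_C = 10+11 = 21
ES_D = max(EF_B=13, EF_C=21) = 21; EF_D = 21+13 = 34
Expected project duration μ = 34 days. Critical path: A → C → D.

Variance along critical path = 5.444 + 0.111 + 1.778 = 7.333; σ = √7.333 = 2.708 days.
Z = (37 − 34) / 2.708 = 1.108
P(T ≤ 37) = Φ(1.108) ≈ 0.866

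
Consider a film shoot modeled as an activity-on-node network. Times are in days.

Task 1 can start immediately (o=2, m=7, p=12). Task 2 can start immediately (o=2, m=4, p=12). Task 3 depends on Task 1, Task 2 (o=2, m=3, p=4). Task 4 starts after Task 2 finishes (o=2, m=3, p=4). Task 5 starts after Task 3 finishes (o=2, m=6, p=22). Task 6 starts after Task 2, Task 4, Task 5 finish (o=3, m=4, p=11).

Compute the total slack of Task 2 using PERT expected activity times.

2 days

te_Task 1 = (2 + 4·7 + 12)/6 = 42/6 = 7
te_Task 2 = (2 + 4·4 + 12)/6 = 30/6 = 5
te_Task 3 = (2 + 4·3 + 4)/6 = 18/6 = 3
te_Task 4 = (2 + 4·3 + 4)/6 = 18/6 = 3
te_Task 5 = (2 + 4·6 + 22)/6 = 48/6 = 8
te_Task 6 = (3 + 4·4 + 11)/6 = 30/6 = 5

Forward pass:
ES_Task 1 = 0; EF_Task 1 = 7
ES_Task 2 = 0; EF_Task 2 = 5
ES_Task 3 = max(EF_Task 1=7, EF_Task 2=5) = 7; EF_Task 3 = 7+3 = 10
ES_Task 4 = 5; EF_Task 4 = 5+3 = 8
ES_Task 5 = 10; EF_Task 5 = 10+8 = 18
ES_Task 6 = max(EF_Task 2=5, EF_Task 4=8, EF_Task 5=18) = 18; EF_Task 6 = 18+5 = 23
Expected project duration μ = 23 days. Critical path: Task 1 → Task 3 → Task 5 → Task 6.

Backward pass:
LF_Task 6 = 23; LS_Task 6 = 23−5 = 18
LF_Task 5 = LS_Task 6 = 18; LS_Task 5 = 18−8 = 10
LF_Task 4 = LS_Task 6 = 18; LS_Task 4 = 18−3 = 15
LF_Task 3 = LS_Task 5 = 10; LS_Task 3 = 10−3 = 7
LF_Task 2 = min(LS_Task 3=7, LS_Task 4=15, LS_Task 6=18) = 7; LS_Task 2 = 7−5 = 2
LF_Task 1 = LS_Task 3 = 7; LS_Task 1 = 7−7 = 0
Slack_Task 2 = LS_Task 2 − ES_Task 2 = 2 − 0 = 2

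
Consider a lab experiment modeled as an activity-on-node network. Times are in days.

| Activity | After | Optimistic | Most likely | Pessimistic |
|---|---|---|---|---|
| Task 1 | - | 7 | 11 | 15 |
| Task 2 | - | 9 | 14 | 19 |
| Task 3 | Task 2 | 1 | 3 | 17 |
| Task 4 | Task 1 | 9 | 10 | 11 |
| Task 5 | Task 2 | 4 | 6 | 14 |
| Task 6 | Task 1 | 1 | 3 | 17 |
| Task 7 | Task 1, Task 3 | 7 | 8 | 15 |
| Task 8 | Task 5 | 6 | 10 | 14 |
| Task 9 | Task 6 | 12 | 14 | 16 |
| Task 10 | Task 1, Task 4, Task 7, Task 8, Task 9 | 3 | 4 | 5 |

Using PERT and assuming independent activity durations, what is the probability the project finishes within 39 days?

0.929

te_Task 1 = (7 + 4·11 + 15)/6 = 66/6 = 11; σ²_Task 1 = ((15−7)/6)² = 1.778
te_Task 2 = (9 + 4·14 + 19)/6 = 84/6 = 14; σ²_Task 2 = ((19−9)/6)² = 2.778
te_Task 3 = (1 + 4·3 + 17)/6 = 30/6 = 5; σ²_Task 3 = ((17−1)/6)² = 7.111
te_Task 4 = (9 + 4·10 + 11)/6 = 60/6 = 10; σ²_Task 4 = ((11−9)/6)² = 0.111
te_Task 5 = (4 + 4·6 + 14)/6 = 42/6 = 7; σ²_Task 5 = ((14−4)/6)² = 2.778
te_Task 6 = (1 + 4·3 + 17)/6 = 30/6 = 5; σ²_Task 6 = ((17−1)/6)² = 7.111
te_Task 7 = (7 + 4·8 + 15)/6 = 54/6 = 9; σ²_Task 7 = ((15−7)/6)² = 1.778
te_Task 8 = (6 + 4·10 + 14)/6 = 60/6 = 10; σ²_Task 8 = ((14−6)/6)² = 1.778
te_Task 9 = (12 + 4·14 + 16)/6 = 84/6 = 14; σ²_Task 9 = ((16−12)/6)² = 0.444
te_Task 10 = (3 + 4·4 + 5)/6 = 24/6 = 4; σ²_Task 10 = ((5−3)/6)² = 0.111

Forward pass:
ES_Task 1 = 0; EF_Task 1 = 11
ES_Task 2 = 0; EF_Task 2 = 14
ES_Task 3 = 14; EF_Task 3 = 14+5 = 19
ES_Task 4 = 11; EF_Task 4 = 11+10 = 21
ES_Task 5 = 14; EF_Task 5 = 14+7 = 21
ES_Task 6 = 11; EF_Task 6 = 11+5 = 16
ES_Task 7 = max(EF_Task 1=11, EF_Task 3=19) = 19; EF_Task 7 = 19+9 = 28
ES_Task 8 = 21; EF_Task 8 = 21+10 = 31
ES_Task 9 = 16; EF_Task 9 = 16+14 = 30
ES_Task 10 = max(EF_Task 1=11, EF_Task 4=21, EF_Task 7=28, EF_Task 8=31, EF_Task 9=30) = 31; EF_Task 10 = 31+4 = 35
Expected project duration μ = 35 days. Critical path: Task 2 → Task 5 → Task 8 → Task 10.

Variance along critical path = 2.778 + 2.778 + 1.778 + 0.111 = 7.444; σ = √7.444 = 2.728 days.
Z = (39 − 35) / 2.728 = 1.466
P(T ≤ 39) = Φ(1.466) ≈ 0.929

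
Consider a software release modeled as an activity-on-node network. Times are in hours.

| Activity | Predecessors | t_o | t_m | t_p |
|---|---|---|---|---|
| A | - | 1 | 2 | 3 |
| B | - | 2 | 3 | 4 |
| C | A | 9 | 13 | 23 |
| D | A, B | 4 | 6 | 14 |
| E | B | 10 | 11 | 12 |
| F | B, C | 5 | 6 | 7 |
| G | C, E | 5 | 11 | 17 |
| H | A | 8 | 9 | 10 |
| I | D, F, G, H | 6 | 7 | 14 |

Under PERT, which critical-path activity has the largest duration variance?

te_A = (1 + 4·2 + 3)/6 = 12/6 = 2; σ²_A = ((3−1)/6)² = 0.111
te_B = (2 + 4·3 + 4)/6 = 18/6 = 3; σ²_B = ((4−2)/6)² = 0.111
te_C = (9 + 4·13 + 23)/6 = 84/6 = 14; σ²_C = ((23−9)/6)² = 5.444
te_D = (4 + 4·6 + 14)/6 = 42/6 = 7; σ²_D = ((14−4)/6)² = 2.778
te_E = (10 + 4·11 + 12)/6 = 66/6 = 11; σ²_E = ((12−10)/6)² = 0.111
te_F = (5 + 4·6 + 7)/6 = 36/6 = 6; σ²_F = ((7−5)/6)² = 0.111
te_G = (5 + 4·11 + 17)/6 = 66/6 = 11; σ²_G = ((17−5)/6)² = 4.000
te_H = (8 + 4·9 + 10)/6 = 54/6 = 9; σ²_H = ((10−8)/6)² = 0.111
te_I = (6 + 4·7 + 14)/6 = 48/6 = 8; σ²_I = ((14−6)/6)² = 1.778

Forward pass:
ES_A = 0; EF_A = 2
ES_B = 0; EF_B = 3
ES_C = 2; EF_C = 2+14 = 16
ES_D = max(EF_A=2, EF_B=3) = 3; EF_D = 3+7 = 10
ES_E = 3; EF_E = 3+11 = 14
ES_F = max(EF_B=3, EF_C=16) = 16; EF_F = 16+6 = 22
ES_G = max(EF_C=16, EF_E=14) = 16; EF_G = 16+11 = 27
ES_H = 2; EF_H = 2+9 = 11
ES_I = max(EF_D=10, EF_F=22, EF_G=27, EF_H=11) = 27; EF_I = 27+8 = 35
Expected project duration μ = 35 hours. Critical path: A → C → G → I.

Variances on critical path: σ²_A=0.111, σ²_C=5.444, σ²_G=4.000, σ²_I=1.778.
Largest is σ²_C = 5.444.

C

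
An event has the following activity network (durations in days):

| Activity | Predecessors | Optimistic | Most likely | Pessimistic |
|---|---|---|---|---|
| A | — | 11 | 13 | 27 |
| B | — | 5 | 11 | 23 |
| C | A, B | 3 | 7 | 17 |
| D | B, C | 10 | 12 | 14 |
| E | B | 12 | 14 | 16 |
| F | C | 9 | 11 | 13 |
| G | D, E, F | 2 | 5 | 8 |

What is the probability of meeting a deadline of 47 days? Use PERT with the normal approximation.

0.969

te_A = (11 + 4·13 + 27)/6 = 90/6 = 15; σ²_A = ((27−11)/6)² = 7.111
te_B = (5 + 4·11 + 23)/6 = 72/6 = 12; σ²_B = ((23−5)/6)² = 9.000
te_C = (3 + 4·7 + 17)/6 = 48/6 = 8; σ²_C = ((17−3)/6)² = 5.444
te_D = (10 + 4·12 + 14)/6 = 72/6 = 12; σ²_D = ((14−10)/6)² = 0.444
te_E = (12 + 4·14 + 16)/6 = 84/6 = 14; σ²_E = ((16−12)/6)² = 0.444
te_F = (9 + 4·11 + 13)/6 = 66/6 = 11; σ²_F = ((13−9)/6)² = 0.444
te_G = (2 + 4·5 + 8)/6 = 30/6 = 5; σ²_G = ((8−2)/6)² = 1.000

Forward pass:
ES_A = 0; EF_A = 15
ES_B = 0; EF_B = 12
ES_C = max(EF_A=15, EF_B=12) = 15; EF_C = 15+8 = 23
ES_D = max(EF_B=12, EF_C=23) = 23; EF_D = 23+12 = 35
ES_E = 12; EF_E = 12+14 = 26
ES_F = 23; EF_F = 23+11 = 34
ES_G = max(EF_D=35, EF_E=26, EF_F=34) = 35; EF_G = 35+5 = 40
Expected project duration μ = 40 days. Critical path: A → C → D → G.

Variance along critical path = 7.111 + 5.444 + 0.444 + 1.000 = 14.000; σ = √14.000 = 3.742 days.
Z = (47 − 40) / 3.742 = 1.871
P(T ≤ 47) = Φ(1.871) ≈ 0.969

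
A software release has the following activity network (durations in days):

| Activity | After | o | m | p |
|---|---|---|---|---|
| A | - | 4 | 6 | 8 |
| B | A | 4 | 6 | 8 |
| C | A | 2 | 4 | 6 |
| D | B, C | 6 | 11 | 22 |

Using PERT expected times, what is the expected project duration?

te_A = (4 + 4·6 + 8)/6 = 36/6 = 6
te_B = (4 + 4·6 + 8)/6 = 36/6 = 6
te_C = (2 + 4·4 + 6)/6 = 24/6 = 4
te_D = (6 + 4·11 + 22)/6 = 72/6 = 12

Forward pass:
ES_A = 0; EF_A = 6
ES_B = 6; EF_B = 6+6 = 12
ES_C = 6; EF_C = 6+4 = 10
ES_D = max(EF_B=12, EF_C=10) = 12; EF_D = 12+12 = 24
Expected project duration μ = 24 days. Critical path: A → B → D.

24 days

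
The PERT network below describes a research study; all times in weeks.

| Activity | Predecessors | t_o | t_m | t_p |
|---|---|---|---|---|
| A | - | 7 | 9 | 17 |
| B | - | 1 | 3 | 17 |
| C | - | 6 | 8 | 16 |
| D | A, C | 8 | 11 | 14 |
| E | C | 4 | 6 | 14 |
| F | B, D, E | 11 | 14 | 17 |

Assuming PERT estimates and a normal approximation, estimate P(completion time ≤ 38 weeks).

te_A = (7 + 4·9 + 17)/6 = 60/6 = 10; σ²_A = ((17−7)/6)² = 2.778
te_B = (1 + 4·3 + 17)/6 = 30/6 = 5; σ²_B = ((17−1)/6)² = 7.111
te_C = (6 + 4·8 + 16)/6 = 54/6 = 9; σ²_C = ((16−6)/6)² = 2.778
te_D = (8 + 4·11 + 14)/6 = 66/6 = 11; σ²_D = ((14−8)/6)² = 1.000
te_E = (4 + 4·6 + 14)/6 = 42/6 = 7; σ²_E = ((14−4)/6)² = 2.778
te_F = (11 + 4·14 + 17)/6 = 84/6 = 14; σ²_F = ((17−11)/6)² = 1.000

Forward pass:
ES_A = 0; EF_A = 10
ES_B = 0; EF_B = 5
ES_C = 0; EF_C = 9
ES_D = max(EF_A=10, EF_C=9) = 10; EF_D = 10+11 = 21
ES_E = 9; EF_E = 9+7 = 16
ES_F = max(EF_B=5, EF_D=21, EF_E=16) = 21; EF_F = 21+14 = 35
Expected project duration μ = 35 weeks. Critical path: A → D → F.

Variance along critical path = 2.778 + 1.000 + 1.000 = 4.778; σ = √4.778 = 2.186 weeks.
Z = (38 − 35) / 2.186 = 1.372
P(T ≤ 38) = Φ(1.372) ≈ 0.915

0.915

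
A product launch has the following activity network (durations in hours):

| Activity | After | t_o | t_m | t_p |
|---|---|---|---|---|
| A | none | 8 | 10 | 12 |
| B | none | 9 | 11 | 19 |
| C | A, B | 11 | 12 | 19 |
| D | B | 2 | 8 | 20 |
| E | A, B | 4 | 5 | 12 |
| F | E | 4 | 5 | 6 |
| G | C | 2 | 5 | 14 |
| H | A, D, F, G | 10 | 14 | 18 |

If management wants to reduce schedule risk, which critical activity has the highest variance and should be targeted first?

te_A = (8 + 4·10 + 12)/6 = 60/6 = 10; σ²_A = ((12−8)/6)² = 0.444
te_B = (9 + 4·11 + 19)/6 = 72/6 = 12; σ²_B = ((19−9)/6)² = 2.778
te_C = (11 + 4·12 + 19)/6 = 78/6 = 13; σ²_C = ((19−11)/6)² = 1.778
te_D = (2 + 4·8 + 20)/6 = 54/6 = 9; σ²_D = ((20−2)/6)² = 9.000
te_E = (4 + 4·5 + 12)/6 = 36/6 = 6; σ²_E = ((12−4)/6)² = 1.778
te_F = (4 + 4·5 + 6)/6 = 30/6 = 5; σ²_F = ((6−4)/6)² = 0.111
te_G = (2 + 4·5 + 14)/6 = 36/6 = 6; σ²_G = ((14−2)/6)² = 4.000
te_H = (10 + 4·14 + 18)/6 = 84/6 = 14; σ²_H = ((18−10)/6)² = 1.778

Forward pass:
ES_A = 0; EF_A = 10
ES_B = 0; EF_B = 12
ES_C = max(EF_A=10, EF_B=12) = 12; EF_C = 12+13 = 25
ES_D = 12; EF_D = 12+9 = 21
ES_E = max(EF_A=10, EF_B=12) = 12; EF_E = 12+6 = 18
ES_F = 18; EF_F = 18+5 = 23
ES_G = 25; EF_G = 25+6 = 31
ES_H = max(EF_A=10, EF_D=21, EF_F=23, EF_G=31) = 31; EF_H = 31+14 = 45
Expected project duration μ = 45 hours. Critical path: B → C → G → H.

Variances on critical path: σ²_B=2.778, σ²_C=1.778, σ²_G=4.000, σ²_H=1.778.
Largest is σ²_G = 4.000.

G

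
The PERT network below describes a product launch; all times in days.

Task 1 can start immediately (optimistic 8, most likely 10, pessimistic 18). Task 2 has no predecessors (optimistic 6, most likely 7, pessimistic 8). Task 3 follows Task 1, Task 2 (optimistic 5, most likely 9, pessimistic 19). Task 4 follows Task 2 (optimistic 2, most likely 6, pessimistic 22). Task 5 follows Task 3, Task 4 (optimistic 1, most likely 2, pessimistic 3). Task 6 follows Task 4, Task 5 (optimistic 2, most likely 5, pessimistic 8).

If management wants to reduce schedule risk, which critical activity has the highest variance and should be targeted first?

te_Task 1 = (8 + 4·10 + 18)/6 = 66/6 = 11; σ²_Task 1 = ((18−8)/6)² = 2.778
te_Task 2 = (6 + 4·7 + 8)/6 = 42/6 = 7; σ²_Task 2 = ((8−6)/6)² = 0.111
te_Task 3 = (5 + 4·9 + 19)/6 = 60/6 = 10; σ²_Task 3 = ((19−5)/6)² = 5.444
te_Task 4 = (2 + 4·6 + 22)/6 = 48/6 = 8; σ²_Task 4 = ((22−2)/6)² = 11.111
te_Task 5 = (1 + 4·2 + 3)/6 = 12/6 = 2; σ²_Task 5 = ((3−1)/6)² = 0.111
te_Task 6 = (2 + 4·5 + 8)/6 = 30/6 = 5; σ²_Task 6 = ((8−2)/6)² = 1.000

Forward pass:
ES_Task 1 = 0; EF_Task 1 = 11
ES_Task 2 = 0; EF_Task 2 = 7
ES_Task 3 = max(EF_Task 1=11, EF_Task 2=7) = 11; EF_Task 3 = 11+10 = 21
ES_Task 4 = 7; EF_Task 4 = 7+8 = 15
ES_Task 5 = max(EF_Task 3=21, EF_Task 4=15) = 21; EF_Task 5 = 21+2 = 23
ES_Task 6 = max(EF_Task 4=15, EF_Task 5=23) = 23; EF_Task 6 = 23+5 = 28
Expected project duration μ = 28 days. Critical path: Task 1 → Task 3 → Task 5 → Task 6.

Variances on critical path: σ²_Task 1=2.778, σ²_Task 3=5.444, σ²_Task 5=0.111, σ²_Task 6=1.000.
Largest is σ²_Task 3 = 5.444.

Task 3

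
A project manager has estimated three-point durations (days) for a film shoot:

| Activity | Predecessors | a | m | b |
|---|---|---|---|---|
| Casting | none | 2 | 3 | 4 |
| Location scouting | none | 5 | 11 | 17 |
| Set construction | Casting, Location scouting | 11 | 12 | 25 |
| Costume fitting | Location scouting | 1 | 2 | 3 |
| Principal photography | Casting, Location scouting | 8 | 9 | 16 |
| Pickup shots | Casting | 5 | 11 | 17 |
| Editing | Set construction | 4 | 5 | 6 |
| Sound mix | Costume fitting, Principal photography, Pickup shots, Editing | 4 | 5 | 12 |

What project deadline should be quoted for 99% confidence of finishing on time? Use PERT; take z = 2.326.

43.8 days

te_Casting = (2 + 4·3 + 4)/6 = 18/6 = 3; σ²_Casting = ((4−2)/6)² = 0.111
te_Location scouting = (5 + 4·11 + 17)/6 = 66/6 = 11; σ²_Location scouting = ((17−5)/6)² = 4.000
te_Set construction = (11 + 4·12 + 25)/6 = 84/6 = 14; σ²_Set construction = ((25−11)/6)² = 5.444
te_Costume fitting = (1 + 4·2 + 3)/6 = 12/6 = 2; σ²_Costume fitting = ((3−1)/6)² = 0.111
te_Principal photography = (8 + 4·9 + 16)/6 = 60/6 = 10; σ²_Principal photography = ((16−8)/6)² = 1.778
te_Pickup shots = (5 + 4·11 + 17)/6 = 66/6 = 11; σ²_Pickup shots = ((17−5)/6)² = 4.000
te_Editing = (4 + 4·5 + 6)/6 = 30/6 = 5; σ²_Editing = ((6−4)/6)² = 0.111
te_Sound mix = (4 + 4·5 + 12)/6 = 36/6 = 6; σ²_Sound mix = ((12−4)/6)² = 1.778

Forward pass:
ES_Casting = 0; EF_Casting = 3
ES_Location scouting = 0; EF_Location scouting = 11
ES_Set construction = max(EF_Casting=3, EF_Location scouting=11) = 11; EF_Set construction = 11+14 = 25
ES_Costume fitting = 11; EF_Costume fitting = 11+2 = 13
ES_Principal photography = max(EF_Casting=3, EF_Location scouting=11) = 11; EF_Principal photography = 11+10 = 21
ES_Pickup shots = 3; EF_Pickup shots = 3+11 = 14
ES_Editing = 25; EF_Editing = 25+5 = 30
ES_Sound mix = max(EF_Costume fitting=13, EF_Principal photography=21, EF_Pickup shots=14, EF_Editing=30) = 30; EF_Sound mix = 30+6 = 36
Expected project duration μ = 36 days. Critical path: Location scouting → Set construction → Editing → Sound mix.

Variance along critical path = 4.000 + 5.444 + 0.111 + 1.778 = 11.333; σ = 3.367 days.
D = μ + z·σ = 36 + 2.326·3.367 = 43.8 days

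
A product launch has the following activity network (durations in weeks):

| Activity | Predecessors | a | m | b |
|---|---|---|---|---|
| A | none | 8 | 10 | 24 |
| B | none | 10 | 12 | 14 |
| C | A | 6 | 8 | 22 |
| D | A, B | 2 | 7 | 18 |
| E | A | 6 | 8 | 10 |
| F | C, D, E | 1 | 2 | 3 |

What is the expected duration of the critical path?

te_A = (8 + 4·10 + 24)/6 = 72/6 = 12
te_B = (10 + 4·12 + 14)/6 = 72/6 = 12
te_C = (6 + 4·8 + 22)/6 = 60/6 = 10
te_D = (2 + 4·7 + 18)/6 = 48/6 = 8
te_E = (6 + 4·8 + 10)/6 = 48/6 = 8
te_F = (1 + 4·2 + 3)/6 = 12/6 = 2

Forward pass:
ES_A = 0; EF_A = 12
ES_B = 0; EF_B = 12
ES_C = 12; EF_C = 12+10 = 22
ES_D = max(EF_A=12, EF_B=12) = 12; EF_D = 12+8 = 20
ES_E = 12; EF_E = 12+8 = 20
ES_F = max(EF_C=22, EF_D=20, EF_E=20) = 22; EF_F = 22+2 = 24
Expected project duration μ = 24 weeks. Critical path: A → C → F.

24 weeks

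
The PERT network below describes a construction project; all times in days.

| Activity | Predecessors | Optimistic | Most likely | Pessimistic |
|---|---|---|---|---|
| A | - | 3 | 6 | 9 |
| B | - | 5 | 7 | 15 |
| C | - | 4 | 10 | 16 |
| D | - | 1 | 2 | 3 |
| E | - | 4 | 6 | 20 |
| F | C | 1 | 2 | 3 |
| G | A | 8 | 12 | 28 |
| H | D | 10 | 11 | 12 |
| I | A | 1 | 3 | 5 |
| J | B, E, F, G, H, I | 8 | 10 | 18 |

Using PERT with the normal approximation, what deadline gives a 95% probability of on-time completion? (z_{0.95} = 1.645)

te_A = (3 + 4·6 + 9)/6 = 36/6 = 6; σ²_A = ((9−3)/6)² = 1.000
te_B = (5 + 4·7 + 15)/6 = 48/6 = 8; σ²_B = ((15−5)/6)² = 2.778
te_C = (4 + 4·10 + 16)/6 = 60/6 = 10; σ²_C = ((16−4)/6)² = 4.000
te_D = (1 + 4·2 + 3)/6 = 12/6 = 2; σ²_D = ((3−1)/6)² = 0.111
te_E = (4 + 4·6 + 20)/6 = 48/6 = 8; σ²_E = ((20−4)/6)² = 7.111
te_F = (1 + 4·2 + 3)/6 = 12/6 = 2; σ²_F = ((3−1)/6)² = 0.111
te_G = (8 + 4·12 + 28)/6 = 84/6 = 14; σ²_G = ((28−8)/6)² = 11.111
te_H = (10 + 4·11 + 12)/6 = 66/6 = 11; σ²_H = ((12−10)/6)² = 0.111
te_I = (1 + 4·3 + 5)/6 = 18/6 = 3; σ²_I = ((5−1)/6)² = 0.444
te_J = (8 + 4·10 + 18)/6 = 66/6 = 11; σ²_J = ((18−8)/6)² = 2.778

Forward pass:
ES_A = 0; EF_A = 6
ES_B = 0; EF_B = 8
ES_C = 0; EF_C = 10
ES_D = 0; EF_D = 2
ES_E = 0; EF_E = 8
ES_F = 10; EF_F = 10+2 = 12
ES_G = 6; EF_G = 6+14 = 20
ES_H = 2; EF_H = 2+11 = 13
ES_I = 6; EF_I = 6+3 = 9
ES_J = max(EF_B=8, EF_E=8, EF_F=12, EF_G=20, EF_H=13, EF_I=9) = 20; EF_J = 20+11 = 31
Expected project duration μ = 31 days. Critical path: A → G → J.

Variance along critical path = 1.000 + 11.111 + 2.778 = 14.889; σ = 3.859 days.
D = μ + z·σ = 31 + 1.645·3.859 = 37.3 days

37.3 days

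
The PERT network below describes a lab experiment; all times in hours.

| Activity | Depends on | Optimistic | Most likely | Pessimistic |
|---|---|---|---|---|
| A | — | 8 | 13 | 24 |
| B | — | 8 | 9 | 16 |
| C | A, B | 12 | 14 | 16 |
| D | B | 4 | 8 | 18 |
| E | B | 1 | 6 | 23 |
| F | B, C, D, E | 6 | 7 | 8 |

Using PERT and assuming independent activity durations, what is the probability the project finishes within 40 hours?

0.965

te_A = (8 + 4·13 + 24)/6 = 84/6 = 14; σ²_A = ((24−8)/6)² = 7.111
te_B = (8 + 4·9 + 16)/6 = 60/6 = 10; σ²_B = ((16−8)/6)² = 1.778
te_C = (12 + 4·14 + 16)/6 = 84/6 = 14; σ²_C = ((16−12)/6)² = 0.444
te_D = (4 + 4·8 + 18)/6 = 54/6 = 9; σ²_D = ((18−4)/6)² = 5.444
te_E = (1 + 4·6 + 23)/6 = 48/6 = 8; σ²_E = ((23−1)/6)² = 13.444
te_F = (6 + 4·7 + 8)/6 = 42/6 = 7; σ²_F = ((8−6)/6)² = 0.111

Forward pass:
ES_A = 0; EF_A = 14
ES_B = 0; EF_B = 10
ES_C = max(EF_A=14, EF_B=10) = 14; EF_C = 14+14 = 28
ES_D = 10; EF_D = 10+9 = 19
ES_E = 10; EF_E = 10+8 = 18
ES_F = max(EF_B=10, EF_C=28, EF_D=19, EF_E=18) = 28; EF_F = 28+7 = 35
Expected project duration μ = 35 hours. Critical path: A → C → F.

Variance along critical path = 7.111 + 0.444 + 0.111 = 7.667; σ = √7.667 = 2.769 hours.
Z = (40 − 35) / 2.769 = 1.806
P(T ≤ 40) = Φ(1.806) ≈ 0.965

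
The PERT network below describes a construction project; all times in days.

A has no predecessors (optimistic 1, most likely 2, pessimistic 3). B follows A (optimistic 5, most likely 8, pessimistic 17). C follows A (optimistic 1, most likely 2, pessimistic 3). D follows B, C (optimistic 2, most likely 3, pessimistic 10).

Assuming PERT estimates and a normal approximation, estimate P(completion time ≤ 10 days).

0.020

te_A = (1 + 4·2 + 3)/6 = 12/6 = 2; σ²_A = ((3−1)/6)² = 0.111
te_B = (5 + 4·8 + 17)/6 = 54/6 = 9; σ²_B = ((17−5)/6)² = 4.000
te_C = (1 + 4·2 + 3)/6 = 12/6 = 2; σ²_C = ((3−1)/6)² = 0.111
te_D = (2 + 4·3 + 10)/6 = 24/6 = 4; σ²_D = ((10−2)/6)² = 1.778

Forward pass:
ES_A = 0; EF_A = 2
ES_B = 2; EF_B = 2+9 = 11
ES_C = 2; EF_C = 2+2 = 4
ES_D = max(EF_B=11, EF_C=4) = 11; EF_D = 11+4 = 15
Expected project duration μ = 15 days. Critical path: A → B → D.

Variance along critical path = 0.111 + 4.000 + 1.778 = 5.889; σ = √5.889 = 2.427 days.
Z = (10 − 15) / 2.427 = -2.060
P(T ≤ 10) = Φ(-2.060) ≈ 0.020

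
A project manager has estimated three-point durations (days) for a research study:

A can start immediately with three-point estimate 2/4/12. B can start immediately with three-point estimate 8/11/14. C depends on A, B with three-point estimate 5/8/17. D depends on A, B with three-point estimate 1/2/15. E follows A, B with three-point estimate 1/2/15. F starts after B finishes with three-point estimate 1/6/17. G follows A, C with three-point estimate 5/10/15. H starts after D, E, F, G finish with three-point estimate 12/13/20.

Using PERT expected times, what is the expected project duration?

44 days

te_A = (2 + 4·4 + 12)/6 = 30/6 = 5
te_B = (8 + 4·11 + 14)/6 = 66/6 = 11
te_C = (5 + 4·8 + 17)/6 = 54/6 = 9
te_D = (1 + 4·2 + 15)/6 = 24/6 = 4
te_E = (1 + 4·2 + 15)/6 = 24/6 = 4
te_F = (1 + 4·6 + 17)/6 = 42/6 = 7
te_G = (5 + 4·10 + 15)/6 = 60/6 = 10
te_H = (12 + 4·13 + 20)/6 = 84/6 = 14

Forward pass:
ES_A = 0; EF_A = 5
ES_B = 0; EF_B = 11
ES_C = max(EF_A=5, EF_B=11) = 11; EF_C = 11+9 = 20
ES_D = max(EF_A=5, EF_B=11) = 11; EF_D = 11+4 = 15
ES_E = max(EF_A=5, EF_B=11) = 11; EF_E = 11+4 = 15
ES_F = 11; EF_F = 11+7 = 18
ES_G = max(EF_A=5, EF_C=20) = 20; EF_G = 20+10 = 30
ES_H = max(EF_D=15, EF_E=15, EF_F=18, EF_G=30) = 30; EF_H = 30+14 = 44
Expected project duration μ = 44 days. Critical path: B → C → G → H.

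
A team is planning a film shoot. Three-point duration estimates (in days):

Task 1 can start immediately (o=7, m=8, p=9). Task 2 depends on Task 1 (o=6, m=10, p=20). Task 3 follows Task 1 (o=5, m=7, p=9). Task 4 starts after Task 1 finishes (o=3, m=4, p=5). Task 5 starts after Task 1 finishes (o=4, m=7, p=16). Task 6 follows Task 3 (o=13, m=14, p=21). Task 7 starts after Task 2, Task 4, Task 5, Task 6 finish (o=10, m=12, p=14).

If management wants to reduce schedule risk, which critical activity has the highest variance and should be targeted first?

Task 6

te_Task 1 = (7 + 4·8 + 9)/6 = 48/6 = 8; σ²_Task 1 = ((9−7)/6)² = 0.111
te_Task 2 = (6 + 4·10 + 20)/6 = 66/6 = 11; σ²_Task 2 = ((20−6)/6)² = 5.444
te_Task 3 = (5 + 4·7 + 9)/6 = 42/6 = 7; σ²_Task 3 = ((9−5)/6)² = 0.444
te_Task 4 = (3 + 4·4 + 5)/6 = 24/6 = 4; σ²_Task 4 = ((5−3)/6)² = 0.111
te_Task 5 = (4 + 4·7 + 16)/6 = 48/6 = 8; σ²_Task 5 = ((16−4)/6)² = 4.000
te_Task 6 = (13 + 4·14 + 21)/6 = 90/6 = 15; σ²_Task 6 = ((21−13)/6)² = 1.778
te_Task 7 = (10 + 4·12 + 14)/6 = 72/6 = 12; σ²_Task 7 = ((14−10)/6)² = 0.444

Forward pass:
ES_Task 1 = 0; EF_Task 1 = 8
ES_Task 2 = 8; EF_Task 2 = 8+11 = 19
ES_Task 3 = 8; EF_Task 3 = 8+7 = 15
ES_Task 4 = 8; EF_Task 4 = 8+4 = 12
ES_Task 5 = 8; EF_Task 5 = 8+8 = 16
ES_Task 6 = 15; EF_Task 6 = 15+15 = 30
ES_Task 7 = max(EF_Task 2=19, EF_Task 4=12, EF_Task 5=16, EF_Task 6=30) = 30; EF_Task 7 = 30+12 = 42
Expected project duration μ = 42 days. Critical path: Task 1 → Task 3 → Task 6 → Task 7.

Variances on critical path: σ²_Task 1=0.111, σ²_Task 3=0.444, σ²_Task 6=1.778, σ²_Task 7=0.444.
Largest is σ²_Task 6 = 1.778.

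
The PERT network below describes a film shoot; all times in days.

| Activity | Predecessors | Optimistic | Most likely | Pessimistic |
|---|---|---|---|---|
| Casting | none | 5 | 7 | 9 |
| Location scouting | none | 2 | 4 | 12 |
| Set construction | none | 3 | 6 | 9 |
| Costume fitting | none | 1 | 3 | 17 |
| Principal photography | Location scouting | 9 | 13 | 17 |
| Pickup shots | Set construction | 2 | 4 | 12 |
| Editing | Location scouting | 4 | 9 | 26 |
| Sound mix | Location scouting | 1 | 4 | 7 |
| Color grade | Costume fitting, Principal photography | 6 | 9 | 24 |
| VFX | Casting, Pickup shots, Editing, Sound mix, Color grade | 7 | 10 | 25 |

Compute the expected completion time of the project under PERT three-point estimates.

41 days

te_Casting = (5 + 4·7 + 9)/6 = 42/6 = 7
te_Location scouting = (2 + 4·4 + 12)/6 = 30/6 = 5
te_Set construction = (3 + 4·6 + 9)/6 = 36/6 = 6
te_Costume fitting = (1 + 4·3 + 17)/6 = 30/6 = 5
te_Principal photography = (9 + 4·13 + 17)/6 = 78/6 = 13
te_Pickup shots = (2 + 4·4 + 12)/6 = 30/6 = 5
te_Editing = (4 + 4·9 + 26)/6 = 66/6 = 11
te_Sound mix = (1 + 4·4 + 7)/6 = 24/6 = 4
te_Color grade = (6 + 4·9 + 24)/6 = 66/6 = 11
te_VFX = (7 + 4·10 + 25)/6 = 72/6 = 12

Forward pass:
ES_Casting = 0; EF_Casting = 7
ES_Location scouting = 0; EF_Location scouting = 5
ES_Set construction = 0; EF_Set construction = 6
ES_Costume fitting = 0; EF_Costume fitting = 5
ES_Principal photography = 5; EF_Principal photography = 5+13 = 18
ES_Pickup shots = 6; EF_Pickup shots = 6+5 = 11
ES_Editing = 5; EF_Editing = 5+11 = 16
ES_Sound mix = 5; EF_Sound mix = 5+4 = 9
ES_Color grade = max(EF_Costume fitting=5, EF_Principal photography=18) = 18; EF_Color grade = 18+11 = 29
ES_VFX = max(EF_Casting=7, EF_Pickup shots=11, EF_Editing=16, EF_Sound mix=9, EF_Color grade=29) = 29; EF_VFX = 29+12 = 41
Expected project duration μ = 41 days. Critical path: Location scouting → Principal photography → Color grade → VFX.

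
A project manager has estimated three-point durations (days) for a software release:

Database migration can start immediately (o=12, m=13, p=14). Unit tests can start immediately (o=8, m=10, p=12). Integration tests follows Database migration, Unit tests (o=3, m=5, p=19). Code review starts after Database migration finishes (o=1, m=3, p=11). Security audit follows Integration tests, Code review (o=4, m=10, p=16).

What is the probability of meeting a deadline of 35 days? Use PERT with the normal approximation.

te_Database migration = (12 + 4·13 + 14)/6 = 78/6 = 13; σ²_Database migration = ((14−12)/6)² = 0.111
te_Unit tests = (8 + 4·10 + 12)/6 = 60/6 = 10; σ²_Unit tests = ((12−8)/6)² = 0.444
te_Integration tests = (3 + 4·5 + 19)/6 = 42/6 = 7; σ²_Integration tests = ((19−3)/6)² = 7.111
te_Code review = (1 + 4·3 + 11)/6 = 24/6 = 4; σ²_Code review = ((11−1)/6)² = 2.778
te_Security audit = (4 + 4·10 + 16)/6 = 60/6 = 10; σ²_Security audit = ((16−4)/6)² = 4.000

Forward pass:
ES_Database migration = 0; EF_Database migration = 13
ES_Unit tests = 0; EF_Unit tests = 10
ES_Integration tests = max(EF_Database migration=13, EF_Unit tests=10) = 13; EF_Integration tests = 13+7 = 20
ES_Code review = 13; EF_Code review = 13+4 = 17
ES_Security audit = max(EF_Integration tests=20, EF_Code review=17) = 20; EF_Security audit = 20+10 = 30
Expected project duration μ = 30 days. Critical path: Database migration → Integration tests → Security audit.

Variance along critical path = 0.111 + 7.111 + 4.000 = 11.222; σ = √11.222 = 3.350 days.
Z = (35 − 30) / 3.350 = 1.493
P(T ≤ 35) = Φ(1.493) ≈ 0.932

0.932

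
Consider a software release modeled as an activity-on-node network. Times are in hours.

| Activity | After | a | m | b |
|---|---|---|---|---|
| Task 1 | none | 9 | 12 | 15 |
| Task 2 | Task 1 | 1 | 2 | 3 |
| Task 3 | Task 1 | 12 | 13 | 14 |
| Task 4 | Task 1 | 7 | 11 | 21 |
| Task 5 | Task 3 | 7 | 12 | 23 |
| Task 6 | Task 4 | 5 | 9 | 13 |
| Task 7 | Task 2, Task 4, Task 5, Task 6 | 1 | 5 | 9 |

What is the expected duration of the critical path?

43 hours

te_Task 1 = (9 + 4·12 + 15)/6 = 72/6 = 12
te_Task 2 = (1 + 4·2 + 3)/6 = 12/6 = 2
te_Task 3 = (12 + 4·13 + 14)/6 = 78/6 = 13
te_Task 4 = (7 + 4·11 + 21)/6 = 72/6 = 12
te_Task 5 = (7 + 4·12 + 23)/6 = 78/6 = 13
te_Task 6 = (5 + 4·9 + 13)/6 = 54/6 = 9
te_Task 7 = (1 + 4·5 + 9)/6 = 30/6 = 5

Forward pass:
ES_Task 1 = 0; EF_Task 1 = 12
ES_Task 2 = 12; EF_Task 2 = 12+2 = 14
ES_Task 3 = 12; EF_Task 3 = 12+13 = 25
ES_Task 4 = 12; EF_Task 4 = 12+12 = 24
ES_Task 5 = 25; EF_Task 5 = 25+13 = 38
ES_Task 6 = 24; EF_Task 6 = 24+9 = 33
ES_Task 7 = max(EF_Task 2=14, EF_Task 4=24, EF_Task 5=38, EF_Task 6=33) = 38; EF_Task 7 = 38+5 = 43
Expected project duration μ = 43 hours. Critical path: Task 1 → Task 3 → Task 5 → Task 7.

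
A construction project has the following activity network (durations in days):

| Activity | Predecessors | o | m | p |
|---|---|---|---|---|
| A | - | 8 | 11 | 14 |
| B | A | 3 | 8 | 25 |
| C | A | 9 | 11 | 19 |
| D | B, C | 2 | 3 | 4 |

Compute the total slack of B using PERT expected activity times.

te_A = (8 + 4·11 + 14)/6 = 66/6 = 11
te_B = (3 + 4·8 + 25)/6 = 60/6 = 10
te_C = (9 + 4·11 + 19)/6 = 72/6 = 12
te_D = (2 + 4·3 + 4)/6 = 18/6 = 3

Forward pass:
ES_A = 0; EF_A = 11
ES_B = 11; EF_B = 11+10 = 21
ES_C = 11; EF_C = 11+12 = 23
ES_D = max(EF_B=21, EF_C=23) = 23; EF_D = 23+3 = 26
Expected project duration μ = 26 days. Critical path: A → C → D.

Backward pass:
LF_D = 26; LS_D = 26−3 = 23
LF_C = LS_D = 23; LS_C = 23−12 = 11
LF_B = LS_D = 23; LS_B = 23−10 = 13
LF_A = min(LS_B=13, LS_C=11) = 11; LS_A = 11−11 = 0
Slack_B = LS_B − ES_B = 13 − 11 = 2

2 days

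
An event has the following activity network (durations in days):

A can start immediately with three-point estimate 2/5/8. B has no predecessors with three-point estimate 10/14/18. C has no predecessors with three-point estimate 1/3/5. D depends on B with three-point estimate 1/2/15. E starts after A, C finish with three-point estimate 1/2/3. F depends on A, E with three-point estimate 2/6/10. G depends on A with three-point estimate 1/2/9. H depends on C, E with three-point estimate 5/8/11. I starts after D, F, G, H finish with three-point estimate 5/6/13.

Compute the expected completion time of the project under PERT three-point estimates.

te_A = (2 + 4·5 + 8)/6 = 30/6 = 5
te_B = (10 + 4·14 + 18)/6 = 84/6 = 14
te_C = (1 + 4·3 + 5)/6 = 18/6 = 3
te_D = (1 + 4·2 + 15)/6 = 24/6 = 4
te_E = (1 + 4·2 + 3)/6 = 12/6 = 2
te_F = (2 + 4·6 + 10)/6 = 36/6 = 6
te_G = (1 + 4·2 + 9)/6 = 18/6 = 3
te_H = (5 + 4·8 + 11)/6 = 48/6 = 8
te_I = (5 + 4·6 + 13)/6 = 42/6 = 7

Forward pass:
ES_A = 0; EF_A = 5
ES_B = 0; EF_B = 14
ES_C = 0; EF_C = 3
ES_D = 14; EF_D = 14+4 = 18
ES_E = max(EF_A=5, EF_C=3) = 5; EF_E = 5+2 = 7
ES_F = max(EF_A=5, EF_E=7) = 7; EF_F = 7+6 = 13
ES_G = 5; EF_G = 5+3 = 8
ES_H = max(EF_C=3, EF_E=7) = 7; EF_H = 7+8 = 15
ES_I = max(EF_D=18, EF_F=13, EF_G=8, EF_H=15) = 18; EF_I = 18+7 = 25
Expected project duration μ = 25 days. Critical path: B → D → I.

25 days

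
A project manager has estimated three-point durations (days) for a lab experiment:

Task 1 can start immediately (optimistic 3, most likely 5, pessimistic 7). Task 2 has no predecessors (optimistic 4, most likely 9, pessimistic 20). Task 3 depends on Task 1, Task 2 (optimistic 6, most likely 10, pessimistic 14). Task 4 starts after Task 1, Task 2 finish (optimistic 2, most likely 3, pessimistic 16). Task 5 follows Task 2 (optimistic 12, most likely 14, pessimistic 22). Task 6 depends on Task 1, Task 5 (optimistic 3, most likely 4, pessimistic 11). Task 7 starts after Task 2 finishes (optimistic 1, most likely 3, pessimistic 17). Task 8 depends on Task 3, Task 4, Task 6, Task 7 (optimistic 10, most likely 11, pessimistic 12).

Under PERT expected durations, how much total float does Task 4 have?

te_Task 1 = (3 + 4·5 + 7)/6 = 30/6 = 5
te_Task 2 = (4 + 4·9 + 20)/6 = 60/6 = 10
te_Task 3 = (6 + 4·10 + 14)/6 = 60/6 = 10
te_Task 4 = (2 + 4·3 + 16)/6 = 30/6 = 5
te_Task 5 = (12 + 4·14 + 22)/6 = 90/6 = 15
te_Task 6 = (3 + 4·4 + 11)/6 = 30/6 = 5
te_Task 7 = (1 + 4·3 + 17)/6 = 30/6 = 5
te_Task 8 = (10 + 4·11 + 12)/6 = 66/6 = 11

Forward pass:
ES_Task 1 = 0; EF_Task 1 = 5
ES_Task 2 = 0; EF_Task 2 = 10
ES_Task 3 = max(EF_Task 1=5, EF_Task 2=10) = 10; EF_Task 3 = 10+10 = 20
ES_Task 4 = max(EF_Task 1=5, EF_Task 2=10) = 10; EF_Task 4 = 10+5 = 15
ES_Task 5 = 10; EF_Task 5 = 10+15 = 25
ES_Task 6 = max(EF_Task 1=5, EF_Task 5=25) = 25; EF_Task 6 = 25+5 = 30
ES_Task 7 = 10; EF_Task 7 = 10+5 = 15
ES_Task 8 = max(EF_Task 3=20, EF_Task 4=15, EF_Task 6=30, EF_Task 7=15) = 30; EF_Task 8 = 30+11 = 41
Expected project duration μ = 41 days. Critical path: Task 2 → Task 5 → Task 6 → Task 8.

Backward pass:
LF_Task 8 = 41; LS_Task 8 = 41−11 = 30
LF_Task 7 = LS_Task 8 = 30; LS_Task 7 = 30−5 = 25
LF_Task 6 = LS_Task 8 = 30; LS_Task 6 = 30−5 = 25
LF_Task 5 = LS_Task 6 = 25; LS_Task 5 = 25−15 = 10
LF_Task 4 = LS_Task 8 = 30; LS_Task 4 = 30−5 = 25
LF_Task 3 = LS_Task 8 = 30; LS_Task 3 = 30−10 = 20
LF_Task 2 = min(LS_Task 3=20, LS_Task 4=25, LS_Task 5=10, LS_Task 7=25) = 10; LS_Task 2 = 10−10 = 0
LF_Task 1 = min(LS_Task 3=20, LS_Task 4=25, LS_Task 6=25) = 20; LS_Task 1 = 20−5 = 15
Slack_Task 4 = LS_Task 4 − ES_Task 4 = 25 − 10 = 15

15 days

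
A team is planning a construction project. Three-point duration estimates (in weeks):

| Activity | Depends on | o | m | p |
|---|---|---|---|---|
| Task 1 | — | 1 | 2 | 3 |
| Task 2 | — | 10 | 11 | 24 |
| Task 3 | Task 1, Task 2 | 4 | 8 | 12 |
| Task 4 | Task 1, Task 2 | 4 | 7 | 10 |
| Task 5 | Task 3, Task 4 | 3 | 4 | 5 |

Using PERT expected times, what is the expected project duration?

25 weeks

te_Task 1 = (1 + 4·2 + 3)/6 = 12/6 = 2
te_Task 2 = (10 + 4·11 + 24)/6 = 78/6 = 13
te_Task 3 = (4 + 4·8 + 12)/6 = 48/6 = 8
te_Task 4 = (4 + 4·7 + 10)/6 = 42/6 = 7
te_Task 5 = (3 + 4·4 + 5)/6 = 24/6 = 4

Forward pass:
ES_Task 1 = 0; EF_Task 1 = 2
ES_Task 2 = 0; EF_Task 2 = 13
ES_Task 3 = max(EF_Task 1=2, EF_Task 2=13) = 13; EF_Task 3 = 13+8 = 21
ES_Task 4 = max(EF_Task 1=2, EF_Task 2=13) = 13; EF_Task 4 = 13+7 = 20
ES_Task 5 = max(EF_Task 3=21, EF_Task 4=20) = 21; EF_Task 5 = 21+4 = 25
Expected project duration μ = 25 weeks. Critical path: Task 2 → Task 3 → Task 5.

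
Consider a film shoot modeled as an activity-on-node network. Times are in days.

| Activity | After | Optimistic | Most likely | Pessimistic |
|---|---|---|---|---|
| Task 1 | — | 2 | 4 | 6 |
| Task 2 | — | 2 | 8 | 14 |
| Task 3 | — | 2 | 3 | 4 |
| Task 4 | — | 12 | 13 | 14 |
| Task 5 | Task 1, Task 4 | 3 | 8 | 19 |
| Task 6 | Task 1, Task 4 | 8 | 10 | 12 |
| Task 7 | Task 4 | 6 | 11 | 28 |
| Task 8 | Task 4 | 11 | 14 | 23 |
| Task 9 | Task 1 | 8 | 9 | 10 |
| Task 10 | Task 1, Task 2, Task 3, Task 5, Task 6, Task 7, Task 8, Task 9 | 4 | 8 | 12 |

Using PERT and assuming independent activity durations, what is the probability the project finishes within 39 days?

te_Task 1 = (2 + 4·4 + 6)/6 = 24/6 = 4; σ²_Task 1 = ((6−2)/6)² = 0.444
te_Task 2 = (2 + 4·8 + 14)/6 = 48/6 = 8; σ²_Task 2 = ((14−2)/6)² = 4.000
te_Task 3 = (2 + 4·3 + 4)/6 = 18/6 = 3; σ²_Task 3 = ((4−2)/6)² = 0.111
te_Task 4 = (12 + 4·13 + 14)/6 = 78/6 = 13; σ²_Task 4 = ((14−12)/6)² = 0.111
te_Task 5 = (3 + 4·8 + 19)/6 = 54/6 = 9; σ²_Task 5 = ((19−3)/6)² = 7.111
te_Task 6 = (8 + 4·10 + 12)/6 = 60/6 = 10; σ²_Task 6 = ((12−8)/6)² = 0.444
te_Task 7 = (6 + 4·11 + 28)/6 = 78/6 = 13; σ²_Task 7 = ((28−6)/6)² = 13.444
te_Task 8 = (11 + 4·14 + 23)/6 = 90/6 = 15; σ²_Task 8 = ((23−11)/6)² = 4.000
te_Task 9 = (8 + 4·9 + 10)/6 = 54/6 = 9; σ²_Task 9 = ((10−8)/6)² = 0.111
te_Task 10 = (4 + 4·8 + 12)/6 = 48/6 = 8; σ²_Task 10 = ((12−4)/6)² = 1.778

Forward pass:
ES_Task 1 = 0; EF_Task 1 = 4
ES_Task 2 = 0; EF_Task 2 = 8
ES_Task 3 = 0; EF_Task 3 = 3
ES_Task 4 = 0; EF_Task 4 = 13
ES_Task 5 = max(EF_Task 1=4, EF_Task 4=13) = 13; EF_Task 5 = 13+9 = 22
ES_Task 6 = max(EF_Task 1=4, EF_Task 4=13) = 13; EF_Task 6 = 13+10 = 23
ES_Task 7 = 13; EF_Task 7 = 13+13 = 26
ES_Task 8 = 13; EF_Task 8 = 13+15 = 28
ES_Task 9 = 4; EF_Task 9 = 4+9 = 13
ES_Task 10 = max(EF_Task 1=4, EF_Task 2=8, EF_Task 3=3, EF_Task 5=22, EF_Task 6=23, EF_Task 7=26, EF_Task 8=28, EF_Task 9=13) = 28; EF_Task 10 = 28+8 = 36
Expected project duration μ = 36 days. Critical path: Task 4 → Task 8 → Task 10.

Variance along critical path = 0.111 + 4.000 + 1.778 = 5.889; σ = √5.889 = 2.427 days.
Z = (39 − 36) / 2.427 = 1.236
P(T ≤ 39) = Φ(1.236) ≈ 0.892

0.892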